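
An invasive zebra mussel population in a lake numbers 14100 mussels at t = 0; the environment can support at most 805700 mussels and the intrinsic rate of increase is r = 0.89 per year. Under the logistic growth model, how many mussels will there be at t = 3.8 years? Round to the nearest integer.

277095 mussels

A = (K − N₀)/N₀ = (805700 − 14100)/14100 = 56.142.
N(t) = K/(1 + A·e^(−rt)) = 805700/(1 + 56.142×e^(−0.89×3.8)).
e^(−3.382) = 0.033979; denominator = 1 + 56.142×0.033979 = 2.9077.
N = 805700/2.9077 = 277095.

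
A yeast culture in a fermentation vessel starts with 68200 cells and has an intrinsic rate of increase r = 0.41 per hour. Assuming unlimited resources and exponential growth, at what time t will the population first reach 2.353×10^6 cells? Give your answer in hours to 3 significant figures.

8.64 hours

Set N₀·e^(rt) = 2.353×10^6: e^(0.41·t) = 2.353×10^6/68200 = 34.501.
0.41·t = ln(34.501) = 3.541, so t = 3.541/0.41 = 8.6366.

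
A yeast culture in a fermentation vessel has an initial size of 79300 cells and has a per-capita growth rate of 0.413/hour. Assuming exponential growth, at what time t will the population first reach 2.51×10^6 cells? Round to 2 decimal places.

Set N₀·e^(rt) = 2.51×10^6: e^(0.413·t) = 2.51×10^6/79300 = 31.652.
0.413·t = ln(31.652) = 3.4548, so t = 3.4548/0.413 = 8.3651.

8.37 hours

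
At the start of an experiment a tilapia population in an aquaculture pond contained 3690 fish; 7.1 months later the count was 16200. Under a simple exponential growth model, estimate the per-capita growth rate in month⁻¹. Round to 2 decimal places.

0.21 per month

From N(t) = N₀·e^(rt): e^(r·7.1) = 16200/3690 = 4.3902.
r·7.1 = ln(4.3902) = 1.4794, so r = 1.4794/7.1 = 0.20836.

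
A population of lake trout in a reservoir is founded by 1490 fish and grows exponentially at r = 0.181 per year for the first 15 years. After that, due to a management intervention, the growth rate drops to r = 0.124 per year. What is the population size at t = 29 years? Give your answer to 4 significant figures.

Phase 1: N(15) = 1490·e^(0.181×15) = 1490·e^2.715 = 22505.9.
Phase 2 runs for 29 − 15 = 14 years at r = 0.124.
N(29) = 22505.9·e^(0.124×14) = 22505.9·e^1.736 = 127712.

127700 fish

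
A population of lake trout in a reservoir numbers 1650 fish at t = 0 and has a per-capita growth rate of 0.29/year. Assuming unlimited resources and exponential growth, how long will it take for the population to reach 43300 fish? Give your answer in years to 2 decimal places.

11.27 years

Set N₀·e^(rt) = 43300: e^(0.29·t) = 43300/1650 = 26.242.
0.29·t = ln(26.242) = 3.2674, so t = 3.2674/0.29 = 11.267.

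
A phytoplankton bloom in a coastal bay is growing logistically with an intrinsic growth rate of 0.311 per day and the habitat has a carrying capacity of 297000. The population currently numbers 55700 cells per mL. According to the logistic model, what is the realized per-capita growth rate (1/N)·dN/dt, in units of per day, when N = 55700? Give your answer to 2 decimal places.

(1/N)·dN/dt = r(1 − N/K) = 0.311 × (1 − 55700/297000).
= 0.311 × 0.81246 = 0.25267.

0.25 per day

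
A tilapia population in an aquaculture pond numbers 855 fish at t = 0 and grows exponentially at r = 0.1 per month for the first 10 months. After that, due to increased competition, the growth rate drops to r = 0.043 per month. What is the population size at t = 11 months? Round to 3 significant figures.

Phase 1: N(10) = 855·e^(0.1×10) = 855·e^1 = 2324.13.
Phase 2 runs for 11 − 10 = 1 months at r = 0.043.
N(11) = 2324.13·e^(0.043×1) = 2324.13·e^0.043 = 2426.25.

2430 fish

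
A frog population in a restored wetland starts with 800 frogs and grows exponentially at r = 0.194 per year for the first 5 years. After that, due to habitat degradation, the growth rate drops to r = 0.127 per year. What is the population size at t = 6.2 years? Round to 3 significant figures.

2460 frogs

Phase 1: N(5) = 800·e^(0.194×5) = 800·e^0.97 = 2110.36.
Phase 2 runs for 6.2 − 5 = 1.2 years at r = 0.127.
N(6.2) = 2110.36·e^(0.127×1.2) = 2110.36·e^0.1524 = 2457.77.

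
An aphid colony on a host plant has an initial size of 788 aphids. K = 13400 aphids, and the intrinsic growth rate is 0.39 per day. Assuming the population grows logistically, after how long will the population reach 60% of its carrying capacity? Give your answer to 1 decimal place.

A = (K − N₀)/N₀ = (13400 − 788)/788 = 16.005.
Solve 13400/(1 + 16.005·e^(−0.39t)) = 8040: 1 + 16.005·e^(−0.39t) = 1.6667, so e^(−0.39t) = 0.0416535.
−0.39·t = ln(0.0416535) = -3.1784, so t = 3.1784/0.39 = 8.1497.

8.1 days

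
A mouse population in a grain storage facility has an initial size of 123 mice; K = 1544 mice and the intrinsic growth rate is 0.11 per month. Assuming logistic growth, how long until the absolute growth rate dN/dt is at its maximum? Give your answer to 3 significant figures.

22.2 months

Logistic growth is fastest at N = K/2 = 772.
A = (K − N₀)/N₀ = 11.553. Set K/(1 + A·e^(−rt)) = K/2 → A·e^(−rt) = 1.
e^(−0.11t) = 1/11.553 = 0.0865588, so t = ln(11.553)/0.11 = 2.4469/0.11 = 22.245.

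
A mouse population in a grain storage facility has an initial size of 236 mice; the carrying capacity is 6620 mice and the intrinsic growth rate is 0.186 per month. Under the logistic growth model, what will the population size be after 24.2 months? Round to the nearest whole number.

A = (K − N₀)/N₀ = (6620 − 236)/236 = 27.051.
N(t) = K/(1 + A·e^(−rt)) = 6620/(1 + 27.051×e^(−0.186×24.2)).
e^(−4.501) = 0.011096; denominator = 1 + 27.051×0.011096 = 1.3001.
N = 6620/1.3001 = 5091.73.

5092 mice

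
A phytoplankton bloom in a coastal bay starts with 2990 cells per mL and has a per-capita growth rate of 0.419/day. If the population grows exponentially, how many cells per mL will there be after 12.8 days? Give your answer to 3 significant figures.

N(t) = N₀·e^(rt) = 2990 × e^(0.419×12.8) = 2990 × e^5.363.
e^5.363 ≈ 213.41, so N ≈ 2990 × 213.41 = 638086.

638000 cells per mL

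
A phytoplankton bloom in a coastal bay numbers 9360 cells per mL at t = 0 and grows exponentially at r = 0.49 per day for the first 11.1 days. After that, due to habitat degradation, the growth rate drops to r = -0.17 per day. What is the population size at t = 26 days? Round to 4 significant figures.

171100 cells per mL

Phase 1: N(11.1) = 9360·e^(0.49×11.1) = 9360·e^5.439 = 2.154783×10^6.
Phase 2 runs for 26 − 11.1 = 14.9 days at r = -0.17.
N(26) = 2.154783×10^6·e^(-0.17×14.9) = 2.154783×10^6·e^-2.533 = 171134.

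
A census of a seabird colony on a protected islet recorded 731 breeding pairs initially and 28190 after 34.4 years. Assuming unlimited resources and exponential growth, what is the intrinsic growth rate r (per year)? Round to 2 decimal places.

0.11 per year

From N(t) = N₀·e^(rt): e^(r·34.4) = 28190/731 = 38.564.
r·34.4 = ln(38.564) = 3.6523, so r = 3.6523/34.4 = 0.10617.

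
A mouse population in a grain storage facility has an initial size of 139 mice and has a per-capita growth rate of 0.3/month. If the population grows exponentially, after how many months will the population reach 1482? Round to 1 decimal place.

7.9 months

Set N₀·e^(rt) = 1482: e^(0.3·t) = 1482/139 = 10.662.
0.3·t = ln(10.662) = 2.3667, so t = 2.3667/0.3 = 7.8889.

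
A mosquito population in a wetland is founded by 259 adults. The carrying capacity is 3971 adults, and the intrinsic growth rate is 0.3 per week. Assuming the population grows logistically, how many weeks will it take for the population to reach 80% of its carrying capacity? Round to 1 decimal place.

A = (K − N₀)/N₀ = (3971 − 259)/259 = 14.332.
Solve 3971/(1 + 14.332·e^(−0.3t)) = 3176.8: 1 + 14.332·e^(−0.3t) = 1.25, so e^(−0.3t) = 0.0174434.
−0.3·t = ln(0.0174434) = -4.0488, so t = 4.0488/0.3 = 13.496.

13.5 weeks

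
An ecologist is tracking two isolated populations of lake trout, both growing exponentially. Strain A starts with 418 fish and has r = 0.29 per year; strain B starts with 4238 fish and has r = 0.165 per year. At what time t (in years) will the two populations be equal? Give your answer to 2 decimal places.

Set 418·e^(0.29t) = 4238·e^(0.165t).
e^((0.29 − 0.165)t) = 4238/418 → e^(0.125·t) = 10.139.
0.125·t = ln(10.139) = 2.3164, so t = 2.3164/0.125 = 18.531.

18.53 years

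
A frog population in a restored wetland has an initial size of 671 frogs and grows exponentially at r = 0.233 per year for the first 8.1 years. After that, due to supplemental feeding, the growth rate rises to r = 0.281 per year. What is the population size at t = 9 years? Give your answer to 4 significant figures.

Phase 1: N(8.1) = 671·e^(0.233×8.1) = 671·e^1.887 = 4429.62.
Phase 2 runs for 9 − 8.1 = 0.9 years at r = 0.281.
N(9) = 4429.62·e^(0.281×0.9) = 4429.62·e^0.2529 = 5704.26.

5704 frogs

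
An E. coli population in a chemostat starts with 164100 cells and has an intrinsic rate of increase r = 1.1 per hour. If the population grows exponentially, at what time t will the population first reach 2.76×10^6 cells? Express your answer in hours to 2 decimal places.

2.57 hours

Set N₀·e^(rt) = 2.76×10^6: e^(1.1·t) = 2.76×10^6/164100 = 16.819.
1.1·t = ln(16.819) = 2.8225, so t = 2.8225/1.1 = 2.5659.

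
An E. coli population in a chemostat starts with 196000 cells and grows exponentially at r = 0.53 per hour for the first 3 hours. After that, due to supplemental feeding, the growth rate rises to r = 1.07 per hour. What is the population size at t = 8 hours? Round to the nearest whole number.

202422962 cells

Phase 1: N(3) = 196000·e^(0.53×3) = 196000·e^1.59 = 961135.
Phase 2 runs for 8 − 3 = 5 hours at r = 1.07.
N(8) = 961135·e^(1.07×5) = 961135·e^5.35 = 2.02423×10^8.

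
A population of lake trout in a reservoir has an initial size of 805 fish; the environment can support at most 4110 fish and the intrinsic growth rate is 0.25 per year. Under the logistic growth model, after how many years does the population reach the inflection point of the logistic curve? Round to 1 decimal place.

5.6 years

Logistic growth is fastest at N = K/2 = 2055.
A = (K − N₀)/N₀ = 4.1056. Set K/(1 + A·e^(−rt)) = K/2 → A·e^(−rt) = 1.
e^(−0.25t) = 1/4.1056 = 0.24357, so t = ln(4.1056)/0.25 = 1.4123/0.25 = 5.6494.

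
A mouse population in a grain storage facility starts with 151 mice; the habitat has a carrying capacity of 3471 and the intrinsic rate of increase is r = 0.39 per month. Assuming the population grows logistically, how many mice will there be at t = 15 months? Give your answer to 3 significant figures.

3260 mice

A = (K − N₀)/N₀ = (3471 − 151)/151 = 21.987.
N(t) = K/(1 + A·e^(−rt)) = 3471/(1 + 21.987×e^(−0.39×15)).
e^(−5.85) = 0.0028799; denominator = 1 + 21.987×0.0028799 = 1.0633.
N = 3471/1.0633 = 3264.31.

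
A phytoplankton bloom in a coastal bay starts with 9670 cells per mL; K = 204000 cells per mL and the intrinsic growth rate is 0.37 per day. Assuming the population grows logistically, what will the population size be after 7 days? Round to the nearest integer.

A = (K − N₀)/N₀ = (204000 − 9670)/9670 = 20.096.
N(t) = K/(1 + A·e^(−rt)) = 204000/(1 + 20.096×e^(−0.37×7)).
e^(−2.59) = 0.07502; denominator = 1 + 20.096×0.07502 = 2.5076.
N = 204000/2.5076 = 81352.2.

81352 cells per mL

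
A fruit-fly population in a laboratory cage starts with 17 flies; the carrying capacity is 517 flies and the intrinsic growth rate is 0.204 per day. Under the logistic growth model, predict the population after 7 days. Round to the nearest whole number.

A = (K − N₀)/N₀ = (517 − 17)/17 = 29.412.
N(t) = K/(1 + A·e^(−rt)) = 517/(1 + 29.412×e^(−0.204×7)).
e^(−1.428) = 0.23979; denominator = 1 + 29.412×0.23979 = 8.0526.
N = 517/8.0526 = 64.203.

64 flies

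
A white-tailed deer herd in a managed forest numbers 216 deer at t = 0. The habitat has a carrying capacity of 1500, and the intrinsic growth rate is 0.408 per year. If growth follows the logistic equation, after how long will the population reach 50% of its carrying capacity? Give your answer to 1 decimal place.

4.4 years

A = (K − N₀)/N₀ = (1500 − 216)/216 = 5.9444.
Solve 1500/(1 + 5.9444·e^(−0.408t)) = 750: 1 + 5.9444·e^(−0.408t) = 2, so e^(−0.408t) = 0.168224.
−0.408·t = ln(0.168224) = -1.7825, so t = 1.7825/0.408 = 4.3688.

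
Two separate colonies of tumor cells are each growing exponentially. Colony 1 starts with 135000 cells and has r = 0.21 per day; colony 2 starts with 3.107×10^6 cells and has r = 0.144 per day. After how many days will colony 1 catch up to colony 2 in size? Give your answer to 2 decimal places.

47.52 days

Set 135000·e^(0.21t) = 3.107×10^6·e^(0.144t).
e^((0.21 − 0.144)t) = 3.107×10^6/135000 → e^(0.066·t) = 23.015.
0.066·t = ln(23.015) = 3.1361, so t = 3.1361/0.066 = 47.517.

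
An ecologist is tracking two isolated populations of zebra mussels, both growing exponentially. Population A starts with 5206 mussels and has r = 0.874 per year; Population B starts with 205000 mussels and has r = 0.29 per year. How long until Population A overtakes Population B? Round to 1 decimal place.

Set 5206·e^(0.874t) = 205000·e^(0.29t).
e^((0.874 − 0.29)t) = 205000/5206 → e^(0.584·t) = 39.378.
0.584·t = ln(39.378) = 3.6732, so t = 3.6732/0.584 = 6.2897.

6.3 years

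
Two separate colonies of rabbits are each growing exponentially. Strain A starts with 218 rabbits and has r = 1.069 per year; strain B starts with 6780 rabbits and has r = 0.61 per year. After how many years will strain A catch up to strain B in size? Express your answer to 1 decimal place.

Set 218·e^(1.069t) = 6780·e^(0.61t).
e^((1.069 − 0.61)t) = 6780/218 → e^(0.459·t) = 31.101.
0.459·t = ln(31.101) = 3.4372, so t = 3.4372/0.459 = 7.4885.

7.5 years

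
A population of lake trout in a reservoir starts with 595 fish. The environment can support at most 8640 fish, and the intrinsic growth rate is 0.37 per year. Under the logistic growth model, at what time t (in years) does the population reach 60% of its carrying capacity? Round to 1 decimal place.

A = (K − N₀)/N₀ = (8640 − 595)/595 = 13.521.
Solve 8640/(1 + 13.521·e^(−0.37t)) = 5184: 1 + 13.521·e^(−0.37t) = 1.6667, so e^(−0.37t) = 0.049306.
−0.37·t = ln(0.049306) = -3.0097, so t = 3.0097/0.37 = 8.1344.

8.1 years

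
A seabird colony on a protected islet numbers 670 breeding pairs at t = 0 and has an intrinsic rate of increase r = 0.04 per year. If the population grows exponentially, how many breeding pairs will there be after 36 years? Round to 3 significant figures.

2830 breeding pairs

N(t) = N₀·e^(rt) = 670 × e^(0.04×36) = 670 × e^1.44.
e^1.44 ≈ 4.2207, so N ≈ 670 × 4.2207 = 2827.87.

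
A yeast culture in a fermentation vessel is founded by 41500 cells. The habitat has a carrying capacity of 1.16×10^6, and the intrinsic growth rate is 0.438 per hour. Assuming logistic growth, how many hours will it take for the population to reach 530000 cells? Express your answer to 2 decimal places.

7.13 hours

A = (K − N₀)/N₀ = (1.16×10^6 − 41500)/41500 = 26.952.
Solve 1.16×10^6/(1 + 26.952·e^(−0.438t)) = 530000: 1 + 26.952·e^(−0.438t) = 2.1887, so e^(−0.438t) = 0.0441039.
−0.438·t = ln(0.0441039) = -3.1212, so t = 3.1212/0.438 = 7.126.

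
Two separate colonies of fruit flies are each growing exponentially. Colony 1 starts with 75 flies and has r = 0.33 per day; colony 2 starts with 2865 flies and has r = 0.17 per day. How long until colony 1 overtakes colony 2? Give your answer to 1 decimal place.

22.8 days

Set 75·e^(0.33t) = 2865·e^(0.17t).
e^((0.33 − 0.17)t) = 2865/75 → e^(0.16·t) = 38.2.
0.16·t = ln(38.2) = 3.6428, so t = 3.6428/0.16 = 22.768.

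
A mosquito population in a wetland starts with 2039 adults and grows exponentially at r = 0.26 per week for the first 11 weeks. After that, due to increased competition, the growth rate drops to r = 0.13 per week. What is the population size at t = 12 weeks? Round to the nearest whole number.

Phase 1: N(11) = 2039·e^(0.26×11) = 2039·e^2.86 = 35604.1.
Phase 2 runs for 12 − 11 = 1 weeks at r = 0.13.
N(12) = 35604.1·e^(0.13×1) = 35604.1·e^0.13 = 40546.9.

40547 adults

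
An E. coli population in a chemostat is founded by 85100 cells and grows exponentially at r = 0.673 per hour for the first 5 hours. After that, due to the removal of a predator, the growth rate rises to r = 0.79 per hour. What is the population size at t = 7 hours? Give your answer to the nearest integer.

Phase 1: N(5) = 85100·e^(0.673×5) = 85100·e^3.365 = 2.462241×10^6.
Phase 2 runs for 7 − 5 = 2 hours at r = 0.79.
N(7) = 2.462241×10^6·e^(0.79×2) = 2.462241×10^6·e^1.58 = 1.195407×10^7.

11954069 cells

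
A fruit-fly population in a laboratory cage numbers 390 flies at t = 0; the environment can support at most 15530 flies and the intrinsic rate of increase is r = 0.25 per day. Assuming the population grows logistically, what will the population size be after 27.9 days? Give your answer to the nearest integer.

14986 flies

A = (K − N₀)/N₀ = (15530 − 390)/390 = 38.821.
N(t) = K/(1 + A·e^(−rt)) = 15530/(1 + 38.821×e^(−0.25×27.9)).
e^(−6.975) = 0.00093497; denominator = 1 + 38.821×0.00093497 = 1.0363.
N = 15530/1.0363 = 14986.1.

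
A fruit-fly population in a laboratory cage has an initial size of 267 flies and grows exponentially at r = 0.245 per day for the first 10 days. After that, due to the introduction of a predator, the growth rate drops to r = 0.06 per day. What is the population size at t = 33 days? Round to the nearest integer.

Phase 1: N(10) = 267·e^(0.245×10) = 267·e^2.45 = 3094.09.
Phase 2 runs for 33 − 10 = 23 days at r = 0.06.
N(33) = 3094.09·e^(0.06×23) = 3094.09·e^1.38 = 12298.7.

12299 flies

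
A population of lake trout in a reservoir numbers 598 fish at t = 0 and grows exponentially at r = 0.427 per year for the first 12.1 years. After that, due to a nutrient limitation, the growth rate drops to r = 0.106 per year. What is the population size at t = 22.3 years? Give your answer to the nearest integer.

Phase 1: N(12.1) = 598·e^(0.427×12.1) = 598·e^5.167 = 104850.
Phase 2 runs for 22.3 − 12.1 = 10.2 years at r = 0.106.
N(22.3) = 104850·e^(0.106×10.2) = 104850·e^1.081 = 309122.

309122 fish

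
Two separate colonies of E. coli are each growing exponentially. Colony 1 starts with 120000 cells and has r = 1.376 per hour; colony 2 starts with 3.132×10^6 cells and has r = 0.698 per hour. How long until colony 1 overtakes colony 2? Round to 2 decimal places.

Set 120000·e^(1.376t) = 3.132×10^6·e^(0.698t).
e^((1.376 − 0.698)t) = 3.132×10^6/120000 → e^(0.678·t) = 26.1.
0.678·t = ln(26.1) = 3.2619, so t = 3.2619/0.678 = 4.8111.

4.81 hours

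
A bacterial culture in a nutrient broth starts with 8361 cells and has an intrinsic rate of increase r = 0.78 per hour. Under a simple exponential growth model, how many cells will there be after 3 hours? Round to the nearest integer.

86798 cells

N(t) = N₀·e^(rt) = 8361 × e^(0.78×3) = 8361 × e^2.34.
e^2.34 ≈ 10.381, so N ≈ 8361 × 10.381 = 86797.5.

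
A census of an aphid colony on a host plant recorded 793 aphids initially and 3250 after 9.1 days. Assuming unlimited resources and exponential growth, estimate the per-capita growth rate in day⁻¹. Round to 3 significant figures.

From N(t) = N₀·e^(rt): e^(r·9.1) = 3250/793 = 4.0984.
r·9.1 = ln(4.0984) = 1.4106, so r = 1.4106/9.1 = 0.15501.

0.155 per day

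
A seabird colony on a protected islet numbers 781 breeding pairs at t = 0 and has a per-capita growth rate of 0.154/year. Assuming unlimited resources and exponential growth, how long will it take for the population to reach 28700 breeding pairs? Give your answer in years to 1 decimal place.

Set N₀·e^(rt) = 28700: e^(0.154·t) = 28700/781 = 36.748.
0.154·t = ln(36.748) = 3.6041, so t = 3.6041/0.154 = 23.403.

23.4 years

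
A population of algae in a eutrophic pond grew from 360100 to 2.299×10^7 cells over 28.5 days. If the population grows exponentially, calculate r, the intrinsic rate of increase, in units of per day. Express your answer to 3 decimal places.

0.146 per day

From N(t) = N₀·e^(rt): e^(r·28.5) = 2.299×10^7/360100 = 63.843.
r·28.5 = ln(63.843) = 4.1564, so r = 4.1564/28.5 = 0.14584.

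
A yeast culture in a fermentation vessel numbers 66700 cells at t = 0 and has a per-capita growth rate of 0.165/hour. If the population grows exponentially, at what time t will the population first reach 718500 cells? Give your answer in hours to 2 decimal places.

Set N₀·e^(rt) = 718500: e^(0.165·t) = 718500/66700 = 10.772.
0.165·t = ln(10.772) = 2.377, so t = 2.377/0.165 = 14.406.

14.41 hours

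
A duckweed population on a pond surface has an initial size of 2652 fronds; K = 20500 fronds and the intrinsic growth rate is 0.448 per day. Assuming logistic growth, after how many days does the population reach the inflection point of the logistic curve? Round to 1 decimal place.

4.3 days

Logistic growth is fastest at N = K/2 = 10250.
A = (K − N₀)/N₀ = 6.73. Set K/(1 + A·e^(−rt)) = K/2 → A·e^(−rt) = 1.
e^(−0.448t) = 1/6.73 = 0.148588, so t = ln(6.73)/0.448 = 1.9066/0.448 = 4.2558.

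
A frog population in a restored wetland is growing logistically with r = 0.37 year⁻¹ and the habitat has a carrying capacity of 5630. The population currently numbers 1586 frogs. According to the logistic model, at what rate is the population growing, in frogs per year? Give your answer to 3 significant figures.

422 frogs per year

dN/dt = rN(1 − N/K) = 0.37 × 1586 × (1 − 1586/5630).
1 − 1586/5630 = 0.71829; dN/dt = 0.37 × 1586 × 0.71829 = 421.51.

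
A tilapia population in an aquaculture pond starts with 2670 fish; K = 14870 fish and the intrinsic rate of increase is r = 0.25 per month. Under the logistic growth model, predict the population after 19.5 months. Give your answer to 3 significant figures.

14400 fish

A = (K − N₀)/N₀ = (14870 − 2670)/2670 = 4.5693.
N(t) = K/(1 + A·e^(−rt)) = 14870/(1 + 4.5693×e^(−0.25×19.5)).
e^(−4.875) = 0.0076351; denominator = 1 + 4.5693×0.0076351 = 1.0349.
N = 14870/1.0349 = 14368.7.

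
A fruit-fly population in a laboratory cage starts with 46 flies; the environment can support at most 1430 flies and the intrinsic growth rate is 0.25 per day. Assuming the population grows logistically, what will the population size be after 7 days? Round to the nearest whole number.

A = (K − N₀)/N₀ = (1430 − 46)/46 = 30.087.
N(t) = K/(1 + A·e^(−rt)) = 1430/(1 + 30.087×e^(−0.25×7)).
e^(−1.75) = 0.17377; denominator = 1 + 30.087×0.17377 = 6.2283.
N = 1430/6.2283 = 229.596.

230 flies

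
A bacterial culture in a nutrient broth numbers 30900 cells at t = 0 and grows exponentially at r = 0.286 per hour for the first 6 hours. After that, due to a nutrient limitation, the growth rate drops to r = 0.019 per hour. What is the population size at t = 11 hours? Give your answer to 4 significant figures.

189000 cells

Phase 1: N(6) = 30900·e^(0.286×6) = 30900·e^1.716 = 171873.
Phase 2 runs for 11 − 6 = 5 hours at r = 0.019.
N(11) = 171873·e^(0.019×5) = 171873·e^0.095 = 189002.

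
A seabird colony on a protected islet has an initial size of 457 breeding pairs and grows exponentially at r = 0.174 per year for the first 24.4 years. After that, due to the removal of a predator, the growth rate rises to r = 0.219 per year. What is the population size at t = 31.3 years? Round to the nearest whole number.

Phase 1: N(24.4) = 457·e^(0.174×24.4) = 457·e^4.246 = 31897.5.
Phase 2 runs for 31.3 − 24.4 = 6.9 years at r = 0.219.
N(31.3) = 31897.5·e^(0.219×6.9) = 31897.5·e^1.511 = 144550.

144550 breeding pairs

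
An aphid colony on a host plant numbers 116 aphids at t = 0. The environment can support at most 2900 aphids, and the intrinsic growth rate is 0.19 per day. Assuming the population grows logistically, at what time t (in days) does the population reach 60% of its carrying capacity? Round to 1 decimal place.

A = (K − N₀)/N₀ = (2900 − 116)/116 = 24.
Solve 2900/(1 + 24·e^(−0.19t)) = 1740: 1 + 24·e^(−0.19t) = 1.6667, so e^(−0.19t) = 0.0277778.
−0.19·t = ln(0.0277778) = -3.5835, so t = 3.5835/0.19 = 18.861.

18.9 days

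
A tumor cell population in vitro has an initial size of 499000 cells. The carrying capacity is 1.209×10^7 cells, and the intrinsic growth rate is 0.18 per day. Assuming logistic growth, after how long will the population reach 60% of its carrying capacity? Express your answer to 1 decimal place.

A = (K − N₀)/N₀ = (1.209×10^7 − 499000)/499000 = 23.228.
Solve 1.209×10^7/(1 + 23.228·e^(−0.18t)) = 7.254×10^6: 1 + 23.228·e^(−0.18t) = 1.6667, so e^(−0.18t) = 0.0287004.
−0.18·t = ln(0.0287004) = -3.5508, so t = 3.5508/0.18 = 19.727.

19.7 days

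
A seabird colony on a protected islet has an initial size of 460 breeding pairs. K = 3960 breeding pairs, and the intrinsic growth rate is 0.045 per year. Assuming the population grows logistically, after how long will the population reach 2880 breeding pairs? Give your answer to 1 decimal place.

66.9 years

A = (K − N₀)/N₀ = (3960 − 460)/460 = 7.6087.
Solve 3960/(1 + 7.6087·e^(−0.045t)) = 2880: 1 + 7.6087·e^(−0.045t) = 1.375, so e^(−0.045t) = 0.0492857.
−0.045·t = ln(0.0492857) = -3.0101, so t = 3.0101/0.045 = 66.892.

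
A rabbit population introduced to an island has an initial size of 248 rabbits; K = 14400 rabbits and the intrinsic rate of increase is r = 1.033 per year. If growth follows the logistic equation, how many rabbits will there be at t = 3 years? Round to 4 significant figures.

A = (K − N₀)/N₀ = (14400 − 248)/248 = 57.065.
N(t) = K/(1 + A·e^(−rt)) = 14400/(1 + 57.065×e^(−1.033×3)).
e^(−3.099) = 0.045094; denominator = 1 + 57.065×0.045094 = 3.5733.
N = 14400/3.5733 = 4029.91.

4030 rabbits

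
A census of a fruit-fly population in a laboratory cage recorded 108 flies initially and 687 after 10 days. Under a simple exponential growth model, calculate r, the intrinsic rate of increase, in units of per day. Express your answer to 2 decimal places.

From N(t) = N₀·e^(rt): e^(r·10) = 687/108 = 6.3611.
r·10 = ln(6.3611) = 1.8502, so r = 1.8502/10 = 0.18502.

0.19 per day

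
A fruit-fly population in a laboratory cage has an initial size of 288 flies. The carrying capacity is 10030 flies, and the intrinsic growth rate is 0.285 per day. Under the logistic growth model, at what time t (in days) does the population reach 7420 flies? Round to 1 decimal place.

A = (K − N₀)/N₀ = (10030 − 288)/288 = 33.826.
Solve 10030/(1 + 33.826·e^(−0.285t)) = 7420: 1 + 33.826·e^(−0.285t) = 1.3518, so e^(−0.285t) = 0.0103987.
−0.285·t = ln(0.0103987) = -4.5661, so t = 4.5661/0.285 = 16.021.

16.0 days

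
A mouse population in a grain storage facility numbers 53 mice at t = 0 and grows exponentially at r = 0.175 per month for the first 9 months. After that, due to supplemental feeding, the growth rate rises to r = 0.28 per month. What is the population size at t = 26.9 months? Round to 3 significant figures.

38500 mice

Phase 1: N(9) = 53·e^(0.175×9) = 53·e^1.575 = 256.029.
Phase 2 runs for 26.9 − 9 = 17.9 months at r = 0.28.
N(26.9) = 256.029·e^(0.28×17.9) = 256.029·e^5.012 = 38456.8.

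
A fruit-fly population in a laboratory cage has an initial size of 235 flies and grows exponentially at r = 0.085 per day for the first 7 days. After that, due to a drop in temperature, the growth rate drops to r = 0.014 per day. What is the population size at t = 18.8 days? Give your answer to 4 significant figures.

Phase 1: N(7) = 235·e^(0.085×7) = 235·e^0.595 = 426.062.
Phase 2 runs for 18.8 − 7 = 11.8 days at r = 0.014.
N(18.8) = 426.062·e^(0.014×11.8) = 426.062·e^0.1652 = 502.595.

502.6 flies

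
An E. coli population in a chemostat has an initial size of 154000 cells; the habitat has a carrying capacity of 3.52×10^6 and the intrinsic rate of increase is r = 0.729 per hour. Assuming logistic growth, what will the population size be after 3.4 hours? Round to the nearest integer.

A = (K − N₀)/N₀ = (3.52×10^6 − 154000)/154000 = 21.857.
N(t) = K/(1 + A·e^(−rt)) = 3.52×10^6/(1 + 21.857×e^(−0.729×3.4)).
e^(−2.479) = 0.083861; denominator = 1 + 21.857×0.083861 = 2.833.
N = 3.52×10^6/2.833 = 1.24252×10^6.

1242520 cells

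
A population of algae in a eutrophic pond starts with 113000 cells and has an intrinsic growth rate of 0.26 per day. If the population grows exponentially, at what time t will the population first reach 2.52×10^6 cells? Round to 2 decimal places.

Set N₀·e^(rt) = 2.52×10^6: e^(0.26·t) = 2.52×10^6/113000 = 22.301.
0.26·t = ln(22.301) = 3.1046, so t = 3.1046/0.26 = 11.941.

11.94 days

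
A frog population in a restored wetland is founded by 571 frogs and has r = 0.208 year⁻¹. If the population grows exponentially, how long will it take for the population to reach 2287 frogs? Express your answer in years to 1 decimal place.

6.7 years

Set N₀·e^(rt) = 2287: e^(0.208·t) = 2287/571 = 4.0053.
0.208·t = ln(4.0053) = 1.3876, so t = 1.3876/0.208 = 6.6712.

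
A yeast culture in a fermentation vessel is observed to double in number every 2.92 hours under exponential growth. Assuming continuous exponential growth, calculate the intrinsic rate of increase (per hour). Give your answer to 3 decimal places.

0.237 per hour

r = ln(2)/t_d = 0.6931/2.92 = 0.23738.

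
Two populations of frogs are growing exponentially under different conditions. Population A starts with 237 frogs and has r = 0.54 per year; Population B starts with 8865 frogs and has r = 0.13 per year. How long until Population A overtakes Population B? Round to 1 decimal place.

8.8 years

Set 237·e^(0.54t) = 8865·e^(0.13t).
e^((0.54 − 0.13)t) = 8865/237 → e^(0.41·t) = 37.405.
0.41·t = ln(37.405) = 3.6218, so t = 3.6218/0.41 = 8.8337.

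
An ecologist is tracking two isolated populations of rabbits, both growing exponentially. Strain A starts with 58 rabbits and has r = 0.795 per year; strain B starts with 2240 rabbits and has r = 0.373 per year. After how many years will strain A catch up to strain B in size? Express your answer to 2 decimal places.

8.66 years

Set 58·e^(0.795t) = 2240·e^(0.373t).
e^((0.795 − 0.373)t) = 2240/58 → e^(0.422·t) = 38.621.
0.422·t = ln(38.621) = 3.6538, so t = 3.6538/0.422 = 8.6583.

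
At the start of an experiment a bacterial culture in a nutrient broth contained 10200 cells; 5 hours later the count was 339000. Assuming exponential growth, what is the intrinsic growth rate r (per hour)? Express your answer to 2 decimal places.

0.70 per hour

From N(t) = N₀·e^(rt): e^(r·5) = 339000/10200 = 33.235.
r·5 = ln(33.235) = 3.5036, so r = 3.5036/5 = 0.70072.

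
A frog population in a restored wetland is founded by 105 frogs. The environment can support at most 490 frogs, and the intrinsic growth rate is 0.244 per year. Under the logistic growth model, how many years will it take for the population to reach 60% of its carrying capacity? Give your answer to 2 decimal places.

A = (K − N₀)/N₀ = (490 − 105)/105 = 3.6667.
Solve 490/(1 + 3.6667·e^(−0.244t)) = 294: 1 + 3.6667·e^(−0.244t) = 1.6667, so e^(−0.244t) = 0.181818.
−0.244·t = ln(0.181818) = -1.7047, so t = 1.7047/0.244 = 6.9867.

6.99 years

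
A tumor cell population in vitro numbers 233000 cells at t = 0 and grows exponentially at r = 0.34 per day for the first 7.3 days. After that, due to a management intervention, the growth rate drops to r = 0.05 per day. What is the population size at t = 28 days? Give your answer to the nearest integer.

Phase 1: N(7.3) = 233000·e^(0.34×7.3) = 233000·e^2.482 = 2.787885×10^6.
Phase 2 runs for 28 − 7.3 = 20.7 days at r = 0.05.
N(28) = 2.787885×10^6·e^(0.05×20.7) = 2.787885×10^6·e^1.035 = 7.848192×10^6.

7848192 cells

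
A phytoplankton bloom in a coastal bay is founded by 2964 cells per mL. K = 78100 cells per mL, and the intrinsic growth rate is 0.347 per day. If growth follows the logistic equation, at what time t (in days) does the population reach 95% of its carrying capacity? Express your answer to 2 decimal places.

17.80 days

A = (K − N₀)/N₀ = (78100 − 2964)/2964 = 25.35.
Solve 78100/(1 + 25.35·e^(−0.347t)) = 74195: 1 + 25.35·e^(−0.347t) = 1.0526, so e^(−0.347t) = 0.00207624.
−0.347·t = ln(0.00207624) = -6.1772, so t = 6.1772/0.347 = 17.802.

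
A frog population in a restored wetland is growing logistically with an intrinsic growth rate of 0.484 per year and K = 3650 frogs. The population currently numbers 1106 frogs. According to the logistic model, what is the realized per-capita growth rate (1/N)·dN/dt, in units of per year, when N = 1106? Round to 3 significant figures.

(1/N)·dN/dt = r(1 − N/K) = 0.484 × (1 − 1106/3650).
= 0.484 × 0.69699 = 0.33734.

0.337 per year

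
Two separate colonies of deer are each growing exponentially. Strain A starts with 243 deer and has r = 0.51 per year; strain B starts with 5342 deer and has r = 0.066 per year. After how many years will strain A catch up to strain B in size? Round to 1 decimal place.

Set 243·e^(0.51t) = 5342·e^(0.066t).
e^((0.51 − 0.066)t) = 5342/243 → e^(0.444·t) = 21.984.
0.444·t = ln(21.984) = 3.0903, so t = 3.0903/0.444 = 6.9601.

7.0 years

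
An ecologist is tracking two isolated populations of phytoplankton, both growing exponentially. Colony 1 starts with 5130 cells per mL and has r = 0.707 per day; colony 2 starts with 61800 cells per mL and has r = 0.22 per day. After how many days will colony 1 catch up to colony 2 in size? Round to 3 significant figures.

5.11 days

Set 5130·e^(0.707t) = 61800·e^(0.22t).
e^((0.707 − 0.22)t) = 61800/5130 → e^(0.487·t) = 12.047.
0.487·t = ln(12.047) = 2.4888, so t = 2.4888/0.487 = 5.1105.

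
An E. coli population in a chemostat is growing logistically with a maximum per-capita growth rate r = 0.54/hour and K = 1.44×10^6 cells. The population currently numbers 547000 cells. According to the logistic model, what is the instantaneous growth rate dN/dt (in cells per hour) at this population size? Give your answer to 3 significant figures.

183000 cells per hour

dN/dt = rN(1 − N/K) = 0.54 × 547000 × (1 − 547000/1.44×10^6).
1 − 547000/1.44×10^6 = 0.62014; dN/dt = 0.54 × 547000 × 0.62014 = 1.83177×10^5.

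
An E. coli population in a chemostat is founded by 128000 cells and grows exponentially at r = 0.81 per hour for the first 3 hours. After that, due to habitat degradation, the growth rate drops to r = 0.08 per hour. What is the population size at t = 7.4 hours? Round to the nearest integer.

2067365 cells

Phase 1: N(3) = 128000·e^(0.81×3) = 128000·e^2.43 = 1.453937×10^6.
Phase 2 runs for 7.4 − 3 = 4.4 hours at r = 0.08.
N(7.4) = 1.453937×10^6·e^(0.08×4.4) = 1.453937×10^6·e^0.352 = 2.067365×10^6.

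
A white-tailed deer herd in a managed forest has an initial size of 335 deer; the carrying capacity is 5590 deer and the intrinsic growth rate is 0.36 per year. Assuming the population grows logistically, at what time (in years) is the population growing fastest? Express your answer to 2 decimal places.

Logistic growth is fastest at N = K/2 = 2795.
A = (K − N₀)/N₀ = 15.687. Set K/(1 + A·e^(−rt)) = K/2 → A·e^(−rt) = 1.
e^(−0.36t) = 1/15.687 = 0.0637488, so t = ln(15.687)/0.36 = 2.7528/0.36 = 7.6467.

7.65 years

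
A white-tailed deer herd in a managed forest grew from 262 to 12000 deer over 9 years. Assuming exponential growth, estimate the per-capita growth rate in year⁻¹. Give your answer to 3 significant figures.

0.425 per year

From N(t) = N₀·e^(rt): e^(r·9) = 12000/262 = 45.802.
r·9 = ln(45.802) = 3.8243, so r = 3.8243/9 = 0.42492.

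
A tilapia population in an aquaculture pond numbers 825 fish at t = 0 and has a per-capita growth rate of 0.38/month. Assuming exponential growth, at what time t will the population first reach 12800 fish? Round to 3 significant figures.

Set N₀·e^(rt) = 12800: e^(0.38·t) = 12800/825 = 15.515.
0.38·t = ln(15.515) = 2.7418, so t = 2.7418/0.38 = 7.2153.

7.22 months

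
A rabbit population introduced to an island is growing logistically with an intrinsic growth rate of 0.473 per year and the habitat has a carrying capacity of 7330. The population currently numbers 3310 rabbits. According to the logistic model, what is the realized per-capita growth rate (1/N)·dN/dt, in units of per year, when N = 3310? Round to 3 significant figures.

0.259 per year

(1/N)·dN/dt = r(1 − N/K) = 0.473 × (1 − 3310/7330).
= 0.473 × 0.54843 = 0.25941.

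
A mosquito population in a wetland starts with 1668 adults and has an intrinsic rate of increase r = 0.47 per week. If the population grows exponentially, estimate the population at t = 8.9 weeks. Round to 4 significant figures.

109400 adults

N(t) = N₀·e^(rt) = 1668 × e^(0.47×8.9) = 1668 × e^4.183.
e^4.183 ≈ 65.562, so N ≈ 1668 × 65.562 = 109358.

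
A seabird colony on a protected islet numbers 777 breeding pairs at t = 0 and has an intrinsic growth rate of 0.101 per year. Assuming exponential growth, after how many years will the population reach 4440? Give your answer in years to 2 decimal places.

Set N₀·e^(rt) = 4440: e^(0.101·t) = 4440/777 = 5.7143.
0.101·t = ln(5.7143) = 1.743, so t = 1.743/0.101 = 17.257.

17.26 years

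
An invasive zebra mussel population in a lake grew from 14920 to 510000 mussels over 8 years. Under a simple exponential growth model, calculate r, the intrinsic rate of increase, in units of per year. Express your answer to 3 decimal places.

From N(t) = N₀·e^(rt): e^(r·8) = 510000/14920 = 34.182.
r·8 = ln(34.182) = 3.5317, so r = 3.5317/8 = 0.44146.

0.441 per year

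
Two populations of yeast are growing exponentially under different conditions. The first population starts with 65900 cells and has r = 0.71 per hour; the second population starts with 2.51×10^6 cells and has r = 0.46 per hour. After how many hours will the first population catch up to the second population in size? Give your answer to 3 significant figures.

Set 65900·e^(0.71t) = 2.51×10^6·e^(0.46t).
e^((0.71 − 0.46)t) = 2.51×10^6/65900 → e^(0.25·t) = 38.088.
0.25·t = ln(38.088) = 3.6399, so t = 3.6399/0.25 = 14.56.

14.6 hours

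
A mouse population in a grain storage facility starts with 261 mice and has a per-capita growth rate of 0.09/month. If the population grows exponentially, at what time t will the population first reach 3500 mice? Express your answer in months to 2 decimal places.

28.84 months

Set N₀·e^(rt) = 3500: e^(0.09·t) = 3500/261 = 13.41.
0.09·t = ln(13.41) = 2.596, so t = 2.596/0.09 = 28.844.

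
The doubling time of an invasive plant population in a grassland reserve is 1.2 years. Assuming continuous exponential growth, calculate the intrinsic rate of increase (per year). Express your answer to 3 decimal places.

r = ln(2)/t_d = 0.6931/1.2 = 0.57762.

0.578 per year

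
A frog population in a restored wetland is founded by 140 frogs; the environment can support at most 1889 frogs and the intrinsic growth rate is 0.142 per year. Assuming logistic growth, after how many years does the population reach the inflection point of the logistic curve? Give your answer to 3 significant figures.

Logistic growth is fastest at N = K/2 = 944.5.
A = (K − N₀)/N₀ = 12.493. Set K/(1 + A·e^(−rt)) = K/2 → A·e^(−rt) = 1.
e^(−0.142t) = 1/12.493 = 0.0800457, so t = ln(12.493)/0.142 = 2.5252/0.142 = 17.783.

17.8 years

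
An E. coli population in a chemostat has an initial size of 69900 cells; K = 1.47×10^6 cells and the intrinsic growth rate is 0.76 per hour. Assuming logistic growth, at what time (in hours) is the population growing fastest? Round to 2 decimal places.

Logistic growth is fastest at N = K/2 = 735000.
A = (K − N₀)/N₀ = 20.03. Set K/(1 + A·e^(−rt)) = K/2 → A·e^(−rt) = 1.
e^(−0.76t) = 1/20.03 = 0.049925, so t = ln(20.03)/0.76 = 2.9972/0.76 = 3.9437.

3.94 hours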